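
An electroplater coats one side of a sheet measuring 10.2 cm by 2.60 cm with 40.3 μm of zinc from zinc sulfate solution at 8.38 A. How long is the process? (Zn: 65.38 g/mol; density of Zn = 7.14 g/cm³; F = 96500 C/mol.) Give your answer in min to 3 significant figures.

Plated area = 10.2 × 2.60 = 26.52 cm²
Volume = 26.52 × 40.3×10⁻⁴ cm = 0.1069 cm³
m(Zn) = 0.1069 × 7.14 = 0.7633 g
n(Zn) = 0.7633 / 65.38 = 0.01167 mol; n(e⁻) = 2 × 0.01167 = 0.02334 mol
Q = 0.02334 × 96500 = 2252 C
t = 2252 / 8.38 = 268.7 s = 4.48 min

4.48 min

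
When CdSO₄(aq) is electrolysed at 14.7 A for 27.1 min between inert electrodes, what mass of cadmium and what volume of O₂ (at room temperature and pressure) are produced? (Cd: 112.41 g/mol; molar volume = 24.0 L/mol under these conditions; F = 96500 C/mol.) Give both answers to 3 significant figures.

13.9 g Cd; 1.49 L O₂

Q = 14.7 × 1626 = 23900 C; n(e⁻) = 23900 / 96500 = 0.2477 mol
Cathode: Cd²⁺ + 2e⁻ → Cd → n(Cd) = 0.2477/2 = 0.1239 mol → 13.9 g
Anode: 2H₂O → O₂ + 4H⁺ + 4e⁻ → n(O₂) = 0.2477/4 = 0.06193 mol → 1.49 L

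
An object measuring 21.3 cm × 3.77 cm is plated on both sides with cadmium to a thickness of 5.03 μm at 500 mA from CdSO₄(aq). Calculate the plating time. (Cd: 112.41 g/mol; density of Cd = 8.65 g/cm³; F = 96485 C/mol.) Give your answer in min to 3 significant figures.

Plated area = 2 × 21.3 × 3.77 = 160.6 cm²
Volume = 160.6 × 5.03×10⁻⁴ cm = 0.08078 cm³
m(Cd) = 0.08078 × 8.65 = 0.6987 g
n(Cd) = 0.6987 / 112.41 = 0.006216 mol; n(e⁻) = 2 × 0.006216 = 0.01243 mol
Q = 0.01243 × 96485 = 1199 C
t = 1199 / 0.500 = 2398 s = 40.0 min

40.0 min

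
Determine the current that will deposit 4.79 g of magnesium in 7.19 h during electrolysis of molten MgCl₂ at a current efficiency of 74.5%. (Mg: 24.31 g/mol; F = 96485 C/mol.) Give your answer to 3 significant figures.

n(Mg) = 4.79 / 24.31 = 0.1970 mol
Mg²⁺ + 2e⁻ → Mg, so n(e⁻) = 2 × 0.1970 = 0.3940 mol
Q = 0.3940 × 96485 / 0.745 = 51030 C
I = Q / t = 51030 / 25884 s = 1.97 A

1.97 A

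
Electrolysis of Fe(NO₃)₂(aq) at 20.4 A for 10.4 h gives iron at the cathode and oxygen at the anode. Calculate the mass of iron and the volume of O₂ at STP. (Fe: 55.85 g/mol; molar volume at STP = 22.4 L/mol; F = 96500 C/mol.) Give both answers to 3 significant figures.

Q = 20.4 × 37440 = 7.638×10^5 C; n(e⁻) = 7.638×10^5 / 96500 = 7.915 mol
Cathode: Fe²⁺ + 2e⁻ → Fe → n(Fe) = 7.915/2 = 3.958 mol → 221 g
Anode: 2H₂O → O₂ + 4H⁺ + 4e⁻ → n(O₂) = 7.915/4 = 1.979 mol → 44.3 L

221 g Fe; 44.3 L O₂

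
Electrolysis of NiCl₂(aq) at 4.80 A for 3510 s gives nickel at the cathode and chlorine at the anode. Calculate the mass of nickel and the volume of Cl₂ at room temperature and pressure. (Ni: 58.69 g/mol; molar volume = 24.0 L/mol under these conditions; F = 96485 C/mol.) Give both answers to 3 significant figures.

Q = 4.80 × 3510 = 16850 C; n(e⁻) = 16850 / 96485 = 0.1746 mol
Cathode: Ni²⁺ + 2e⁻ → Ni → n(Ni) = 0.1746/2 = 0.08730 mol → 5.12 g
Anode: 2Cl⁻ → Cl₂ + 2e⁻ → n(Cl₂) = 0.1746/2 = 0.08730 mol → 2.10 L

5.12 g Ni; 2.10 L Cl₂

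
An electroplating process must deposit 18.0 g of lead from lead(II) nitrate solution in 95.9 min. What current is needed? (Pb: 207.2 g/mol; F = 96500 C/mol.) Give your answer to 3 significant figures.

n(Pb) = 18.0 / 207.2 = 0.08687 mol
Pb²⁺ + 2e⁻ → Pb, so n(e⁻) = 2 × 0.08687 = 0.1737 mol
Q = 0.1737 × 96500 = 16760 C
I = Q / t = 16760 / 5754 s = 2.91 A

2.91 A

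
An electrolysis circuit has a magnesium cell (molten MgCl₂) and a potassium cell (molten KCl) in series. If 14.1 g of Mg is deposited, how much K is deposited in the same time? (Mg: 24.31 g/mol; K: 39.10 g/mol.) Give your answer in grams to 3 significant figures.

n(Mg) = 14.1 / 24.31 = 0.5800 mol
Mg²⁺ + 2e⁻ → Mg, so n(e⁻) = 2 × 0.5800 = 1.160 mol
In series, the same 1.160 mol of electrons flows through the second cell.
K⁺ + e⁻ → K, so n(K) = 1.160 mol
m(K) = 1.160 × 39.10 = 45.4 g

45.4 g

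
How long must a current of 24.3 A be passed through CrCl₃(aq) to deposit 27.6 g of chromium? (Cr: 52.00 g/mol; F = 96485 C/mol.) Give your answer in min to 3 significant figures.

n(Cr) = 27.6 / 52.00 = 0.5308 mol
Cr³⁺ + 3e⁻ → Cr, so n(e⁻) = 3 × 0.5308 = 1.592 mol
Q = 1.592 × 96485 = 1.536×10^5 C
t = Q / I = 1.536×10^5 / 24.3 = 6321 s = 105 min

105 min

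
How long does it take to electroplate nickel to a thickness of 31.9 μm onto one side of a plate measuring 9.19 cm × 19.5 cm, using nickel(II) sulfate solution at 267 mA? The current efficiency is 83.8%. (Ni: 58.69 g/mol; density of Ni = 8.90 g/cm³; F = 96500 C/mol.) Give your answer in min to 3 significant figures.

1250 min

Plated area = 9.19 × 19.5 = 179.2 cm²
Volume = 179.2 × 31.9×10⁻⁴ cm = 0.5716 cm³
m(Ni) = 0.5716 × 8.90 = 5.087 g
n(Ni) = 5.087 / 58.69 = 0.08668 mol; n(e⁻) = 2 × 0.08668 = 0.1734 mol
Q = 0.1734 × 96500 / 0.838 = 19970 C
t = 19970 / 0.267 = 74790 s = 1250 min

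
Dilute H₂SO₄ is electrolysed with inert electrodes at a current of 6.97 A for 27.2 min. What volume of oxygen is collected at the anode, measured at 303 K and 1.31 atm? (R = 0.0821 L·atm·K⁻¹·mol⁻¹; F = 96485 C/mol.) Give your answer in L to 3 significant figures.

Q = It = 6.97 × 1632 = 11380 C
n(e⁻) = Q/F = 11380/96485 = 0.1179 mol
2H₂O → O₂ + 4H⁺ + 4e⁻, so n(O₂) = 0.1179 / 4 = 0.02948 mol
V = nRT/P = 0.02948 × 0.0821 × 303 / 1.31 = 0.5598 L

0.560 L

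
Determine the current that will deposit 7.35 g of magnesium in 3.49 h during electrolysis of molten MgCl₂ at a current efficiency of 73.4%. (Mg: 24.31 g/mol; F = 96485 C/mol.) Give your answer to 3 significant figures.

6.33 A

n(Mg) = 7.35 / 24.31 = 0.3023 mol
Mg²⁺ + 2e⁻ → Mg, so n(e⁻) = 2 × 0.3023 = 0.6046 mol
Q = 0.6046 × 96485 / 0.734 = 79480 C
I = Q / t = 79480 / 12564 s = 6.33 A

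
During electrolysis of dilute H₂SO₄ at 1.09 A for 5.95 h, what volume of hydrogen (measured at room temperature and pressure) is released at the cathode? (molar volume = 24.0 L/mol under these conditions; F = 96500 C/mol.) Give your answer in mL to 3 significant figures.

2900 mL

Charge passed = 1.09 × 21420 = 23350 C
n(e⁻) = Q/F = 23350/96500 = 0.2420 mol
2H⁺ + 2e⁻ → H₂, so n(H₂) = 0.2420 / 2 = 0.1210 mol
V = 0.1210 × 24.0 = 2.904 L
= 2900 mL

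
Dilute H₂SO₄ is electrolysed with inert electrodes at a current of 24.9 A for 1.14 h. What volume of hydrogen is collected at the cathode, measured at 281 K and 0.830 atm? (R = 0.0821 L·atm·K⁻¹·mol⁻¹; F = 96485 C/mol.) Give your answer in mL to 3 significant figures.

14700 mL

Q = 24.9 A × 4104 s = 1.022×10^5 C
n(e⁻) = 1.022×10^5 / 96485 = 1.059 mol
2H⁺ + 2e⁻ → H₂, so n(H₂) = 1.059 / 2 = 0.5295 mol
V = nRT/P = 0.5295 × 0.0821 × 281 / 0.830 = 14.72 L
= 14700 mL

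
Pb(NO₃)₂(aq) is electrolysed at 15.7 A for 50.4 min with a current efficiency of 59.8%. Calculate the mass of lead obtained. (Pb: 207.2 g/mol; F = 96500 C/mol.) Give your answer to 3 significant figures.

30.5 g

Q = 15.7 × 3024 = 47480 C
n(e⁻) = 47480 / 96500 = 0.4920 mol
Pb²⁺ + 2e⁻ → Pb, so theoretical m(Pb) = 0.2460 × 207.2 = 50.97 g
Actual mass = 59.8% × 50.97 = 30.5 g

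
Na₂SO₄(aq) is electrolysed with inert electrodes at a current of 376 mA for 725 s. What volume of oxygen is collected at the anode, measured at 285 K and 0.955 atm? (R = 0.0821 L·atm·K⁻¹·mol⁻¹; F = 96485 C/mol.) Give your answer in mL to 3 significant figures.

17.3 mL

Charge passed = 0.376 × 725 = 272.6 C
Moles of electrons = 272.6 / 96485 = 0.002825 mol
2H₂O → O₂ + 4H⁺ + 4e⁻, so n(O₂) = 0.002825 / 4 = 7.063×10^-4 mol
V = nRT/P = 7.063×10^-4 × 0.0821 × 285 / 0.955 = 0.01731 L
= 17.3 mL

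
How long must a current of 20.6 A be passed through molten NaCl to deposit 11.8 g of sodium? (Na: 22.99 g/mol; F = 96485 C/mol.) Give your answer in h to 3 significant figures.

0.668 h

n(Na) = 11.8 / 22.99 = 0.5133 mol
Na⁺ + e⁻ → Na, so n(e⁻) = 0.5133 mol
Q = 0.5133 × 96485 = 49530 C
t = Q / I = 49530 / 20.6 = 2404 s = 0.668 h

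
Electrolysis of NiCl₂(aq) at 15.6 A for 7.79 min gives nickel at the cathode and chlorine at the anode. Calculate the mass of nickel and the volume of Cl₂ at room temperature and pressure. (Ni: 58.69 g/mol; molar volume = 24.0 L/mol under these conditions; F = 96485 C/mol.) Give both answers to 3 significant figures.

Q = 15.6 × 467.4 = 7291 C; n(e⁻) = 7291 / 96485 = 0.07557 mol
Cathode: Ni²⁺ + 2e⁻ → Ni → n(Ni) = 0.07557/2 = 0.03779 mol → 2.22 g
Anode: 2Cl⁻ → Cl₂ + 2e⁻ → n(Cl₂) = 0.07557/2 = 0.03779 mol → 0.907 L

2.22 g Ni; 0.907 L Cl₂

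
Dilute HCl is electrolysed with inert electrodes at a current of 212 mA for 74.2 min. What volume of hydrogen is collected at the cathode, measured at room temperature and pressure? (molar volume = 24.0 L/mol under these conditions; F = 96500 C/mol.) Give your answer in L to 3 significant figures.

0.117 L

Q = It = 0.212 × 4452 = 943.8 C
n(e⁻) = 943.8 / 96500 = 0.009780 mol
2H⁺ + 2e⁻ → H₂, so n(H₂) = 0.009780 / 2 = 0.004890 mol
V = 0.004890 × 24.0 = 0.1174 L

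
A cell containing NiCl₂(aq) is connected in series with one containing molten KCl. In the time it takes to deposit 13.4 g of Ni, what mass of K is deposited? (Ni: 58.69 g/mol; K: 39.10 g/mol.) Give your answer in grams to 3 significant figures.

17.9 g

n(Ni) = 13.4 / 58.69 = 0.2283 mol
Ni²⁺ + 2e⁻ → Ni, so n(e⁻) = 2 × 0.2283 = 0.4566 mol
The cells are in series, so the same charge (and hence the same n(e⁻) = 0.4566 mol) passes through both.
K⁺ + e⁻ → K, so n(K) = 0.4566 mol
m(K) = 0.4566 × 39.10 = 17.9 g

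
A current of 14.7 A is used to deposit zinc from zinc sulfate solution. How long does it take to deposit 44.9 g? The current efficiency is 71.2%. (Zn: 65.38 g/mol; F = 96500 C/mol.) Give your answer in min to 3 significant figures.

n(Zn) = 44.9 / 65.38 = 0.6868 mol
Zn²⁺ + 2e⁻ → Zn, so n(e⁻) = 2 × 0.6868 = 1.374 mol
Q = 1.374 × 96500 / 0.712 = 1.862×10^5 C
t = Q / I = 1.862×10^5 / 14.7 = 12670 s = 211 min

211 min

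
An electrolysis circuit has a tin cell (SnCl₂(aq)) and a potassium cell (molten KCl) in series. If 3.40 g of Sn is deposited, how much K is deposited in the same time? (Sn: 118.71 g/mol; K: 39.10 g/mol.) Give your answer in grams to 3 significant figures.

n(Sn) = 3.40 / 118.71 = 0.02864 mol
Sn²⁺ + 2e⁻ → Sn, so n(e⁻) = 2 × 0.02864 = 0.05728 mol
In series, the same 0.05728 mol of electrons flows through the second cell.
K⁺ + e⁻ → K, so n(K) = 0.05728 mol
m(K) = 0.05728 × 39.10 = 2.24 g

2.24 g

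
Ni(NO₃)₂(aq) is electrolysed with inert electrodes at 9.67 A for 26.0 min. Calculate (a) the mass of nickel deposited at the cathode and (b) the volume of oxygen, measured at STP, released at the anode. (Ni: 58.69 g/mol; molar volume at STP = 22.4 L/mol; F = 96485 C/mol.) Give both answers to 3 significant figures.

Q = 9.67 × 1560 = 15090 C; n(e⁻) = 15090 / 96485 = 0.1564 mol
Cathode: Ni²⁺ + 2e⁻ → Ni → n(Ni) = 0.1564/2 = 0.07820 mol → 4.59 g
Anode: 2H₂O → O₂ + 4H⁺ + 4e⁻ → n(O₂) = 0.1564/4 = 0.03910 mol → 0.876 L

4.59 g Ni; 0.876 L O₂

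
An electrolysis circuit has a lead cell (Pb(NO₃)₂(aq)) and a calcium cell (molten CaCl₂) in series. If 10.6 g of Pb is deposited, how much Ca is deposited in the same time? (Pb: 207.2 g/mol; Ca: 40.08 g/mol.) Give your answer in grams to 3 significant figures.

n(Pb) = 10.6 / 207.2 = 0.05116 mol
Pb²⁺ + 2e⁻ → Pb, so n(e⁻) = 2 × 0.05116 = 0.1023 mol
In series, the same 0.1023 mol of electrons flows through the second cell.
Ca²⁺ + 2e⁻ → Ca, so n(Ca) = 0.1023 / 2 = 0.05115 mol
m(Ca) = 0.05115 × 40.08 = 2.05 g

2.05 g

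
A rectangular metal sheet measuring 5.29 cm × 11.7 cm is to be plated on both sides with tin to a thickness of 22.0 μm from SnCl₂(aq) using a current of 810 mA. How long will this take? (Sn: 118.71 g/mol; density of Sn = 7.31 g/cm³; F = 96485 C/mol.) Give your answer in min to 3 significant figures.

66.6 min

Plated area = 2 × 5.29 × 11.7 = 123.8 cm²
Volume = 123.8 × 22.0×10⁻⁴ cm = 0.2724 cm³
m(Sn) = 0.2724 × 7.31 = 1.991 g
n(Sn) = 1.991 / 118.71 = 0.01677 mol; n(e⁻) = 2 × 0.01677 = 0.03354 mol
Q = 0.03354 × 96485 = 3236 C
t = 3236 / 0.810 = 3995 s = 66.6 min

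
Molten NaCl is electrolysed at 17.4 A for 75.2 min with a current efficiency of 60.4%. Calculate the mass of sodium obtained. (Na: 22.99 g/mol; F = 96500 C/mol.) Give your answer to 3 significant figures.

Q = 17.4 × 4512 = 78510 C
n(e⁻) = 78510 / 96500 = 0.8136 mol
Na⁺ + e⁻ → Na, so theoretical m(Na) = 0.8136 × 22.99 = 18.70 g
Actual mass = 60.4% × 18.70 = 11.3 g

11.3 g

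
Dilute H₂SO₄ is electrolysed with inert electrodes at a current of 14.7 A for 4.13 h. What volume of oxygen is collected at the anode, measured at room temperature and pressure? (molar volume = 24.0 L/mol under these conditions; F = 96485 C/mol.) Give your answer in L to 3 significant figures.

Q = It = 14.7 × 14868 = 2.186×10^5 C
n(e⁻) = 2.186×10^5 / 96485 = 2.266 mol
2H₂O → O₂ + 4H⁺ + 4e⁻, so n(O₂) = 2.266 / 4 = 0.5665 mol
V = 0.5665 × 24.0 = 13.60 L

13.6 L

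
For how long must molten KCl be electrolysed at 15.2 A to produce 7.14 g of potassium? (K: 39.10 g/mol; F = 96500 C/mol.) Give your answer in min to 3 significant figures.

n(K) = 7.14 / 39.10 = 0.1826 mol
K⁺ + e⁻ → K, so n(e⁻) = 0.1826 mol
Q = 0.1826 × 96500 = 17620 C
t = Q / I = 17620 / 15.2 = 1159 s = 19.3 min

19.3 min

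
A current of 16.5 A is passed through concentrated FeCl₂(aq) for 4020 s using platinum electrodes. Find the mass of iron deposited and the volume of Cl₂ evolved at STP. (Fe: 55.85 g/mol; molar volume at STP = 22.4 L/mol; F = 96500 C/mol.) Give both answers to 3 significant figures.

19.2 g Fe; 7.70 L Cl₂

Q = 16.5 × 4020 = 66330 C; n(e⁻) = 66330 / 96500 = 0.6874 mol
Cathode: Fe²⁺ + 2e⁻ → Fe → n(Fe) = 0.6874/2 = 0.3437 mol → 19.2 g
Anode: 2Cl⁻ → Cl₂ + 2e⁻ → n(Cl₂) = 0.6874/2 = 0.3437 mol → 7.70 L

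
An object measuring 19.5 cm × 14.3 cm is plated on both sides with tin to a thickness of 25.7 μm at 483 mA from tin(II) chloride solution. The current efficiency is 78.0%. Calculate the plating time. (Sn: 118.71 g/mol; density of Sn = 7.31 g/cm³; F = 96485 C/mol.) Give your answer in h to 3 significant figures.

Plated area = 2 × 19.5 × 14.3 = 557.7 cm²
Volume = 557.7 × 25.7×10⁻⁴ cm = 1.433 cm³
m(Sn) = 1.433 × 7.31 = 10.48 g
n(Sn) = 10.48 / 118.71 = 0.08828 mol; n(e⁻) = 2 × 0.08828 = 0.1766 mol
Q = 0.1766 × 96485 / 0.780 = 21850 C
t = 21850 / 0.483 = 45240 s = 12.6 h

12.6 h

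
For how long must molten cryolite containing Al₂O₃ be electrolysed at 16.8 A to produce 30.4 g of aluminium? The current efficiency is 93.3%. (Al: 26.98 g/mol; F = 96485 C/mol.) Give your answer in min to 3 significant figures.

347 min

n(Al) = 30.4 / 26.98 = 1.127 mol
Al³⁺ + 3e⁻ → Al, so n(e⁻) = 3 × 1.127 = 3.381 mol
Q = 3.381 × 96485 / 0.933 = 3.496×10^5 C
t = Q / I = 3.496×10^5 / 16.8 = 20810 s = 347 min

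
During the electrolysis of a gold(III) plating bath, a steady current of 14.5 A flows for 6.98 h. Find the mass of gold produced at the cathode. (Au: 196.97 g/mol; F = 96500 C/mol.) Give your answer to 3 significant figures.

Charge passed = 14.5 × 25128 = 3.644×10^5 C
Moles of electrons = 3.644×10^5 / 96500 = 3.776 mol
Au³⁺ + 3e⁻ → Au, so n(Au) = 3.776 / 3 = 1.259 mol
m = 1.259 × 196.97 = 248 g

248 g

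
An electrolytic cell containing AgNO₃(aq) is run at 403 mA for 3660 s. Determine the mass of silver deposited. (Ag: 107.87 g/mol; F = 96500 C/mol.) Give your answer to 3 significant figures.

1.65 g

Q = It = 0.403 × 3660 = 1475 C
n(e⁻) = 1475 / 96500 = 0.01528 mol
Ag⁺ + e⁻ → Ag, so n(Ag) = 0.01528 mol
m = 0.01528 × 107.87 = 1.65 g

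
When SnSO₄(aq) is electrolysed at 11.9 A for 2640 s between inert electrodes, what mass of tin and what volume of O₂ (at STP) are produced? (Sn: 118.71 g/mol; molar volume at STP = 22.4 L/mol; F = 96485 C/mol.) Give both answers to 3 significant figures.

Q = 11.9 × 2640 = 31420 C; n(e⁻) = 31420 / 96485 = 0.3256 mol
Cathode: Sn²⁺ + 2e⁻ → Sn → n(Sn) = 0.3256/2 = 0.1628 mol → 19.3 g
Anode: 2H₂O → O₂ + 4H⁺ + 4e⁻ → n(O₂) = 0.3256/4 = 0.08140 mol → 1.82 L

19.3 g Sn; 1.82 L O₂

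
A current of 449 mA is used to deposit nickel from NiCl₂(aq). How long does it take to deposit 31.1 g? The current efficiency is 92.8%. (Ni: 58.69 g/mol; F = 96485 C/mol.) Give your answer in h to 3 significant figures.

68.2 h

n(Ni) = 31.1 / 58.69 = 0.5299 mol
Ni²⁺ + 2e⁻ → Ni, so n(e⁻) = 2 × 0.5299 = 1.060 mol
Q = 1.060 × 96485 / 0.928 = 1.102×10^5 C
t = Q / I = 1.102×10^5 / 0.449 = 2.454×10^5 s = 68.2 h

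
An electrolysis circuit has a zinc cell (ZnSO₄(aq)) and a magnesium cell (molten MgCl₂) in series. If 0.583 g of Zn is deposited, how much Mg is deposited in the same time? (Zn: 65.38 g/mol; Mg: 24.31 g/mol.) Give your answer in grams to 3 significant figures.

n(Zn) = 0.583 / 65.38 = 0.008917 mol
Zn²⁺ + 2e⁻ → Zn, so n(e⁻) = 2 × 0.008917 = 0.01783 mol
The cells are in series, so the same charge (and hence the same n(e⁻) = 0.01783 mol) passes through both.
Mg²⁺ + 2e⁻ → Mg, so n(Mg) = 0.01783 / 2 = 0.008915 mol
m(Mg) = 0.008915 × 24.31 = 0.217 g

0.217 g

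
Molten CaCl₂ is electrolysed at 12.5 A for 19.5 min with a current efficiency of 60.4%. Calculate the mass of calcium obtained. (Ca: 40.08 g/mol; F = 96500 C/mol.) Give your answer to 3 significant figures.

1.83 g

Q = 12.5 × 1170 = 14630 C
n(e⁻) = 14630 / 96500 = 0.1516 mol
Ca²⁺ + 2e⁻ → Ca, so theoretical m(Ca) = 0.07580 × 40.08 = 3.038 g
Actual mass = 60.4% × 3.038 = 1.83 g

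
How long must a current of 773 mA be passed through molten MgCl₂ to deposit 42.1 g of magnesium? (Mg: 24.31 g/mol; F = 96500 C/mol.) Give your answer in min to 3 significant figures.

7210 min

n(Mg) = 42.1 / 24.31 = 1.732 mol
Mg²⁺ + 2e⁻ → Mg, so n(e⁻) = 2 × 1.732 = 3.464 mol
Q = 3.464 × 96500 = 3.343×10^5 C
t = Q / I = 3.343×10^5 / 0.773 = 4.325×10^5 s = 7210 min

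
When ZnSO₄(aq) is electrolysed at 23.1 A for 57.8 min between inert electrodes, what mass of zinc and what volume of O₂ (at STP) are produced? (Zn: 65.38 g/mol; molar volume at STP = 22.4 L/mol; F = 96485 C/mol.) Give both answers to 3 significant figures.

27.1 g Zn; 4.65 L O₂

Q = 23.1 × 3468 = 80110 C; n(e⁻) = 80110 / 96485 = 0.8303 mol
Cathode: Zn²⁺ + 2e⁻ → Zn → n(Zn) = 0.8303/2 = 0.4152 mol → 27.1 g
Anode: 2H₂O → O₂ + 4H⁺ + 4e⁻ → n(O₂) = 0.8303/4 = 0.2076 mol → 4.65 L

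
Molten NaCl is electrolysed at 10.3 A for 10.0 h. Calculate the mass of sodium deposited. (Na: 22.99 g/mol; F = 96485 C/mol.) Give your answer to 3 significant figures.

88.4 g

Q = 10.3 A × 36000 s = 3.708×10^5 C
Moles of electrons = 3.708×10^5 / 96485 = 3.843 mol
Na⁺ + e⁻ → Na, so n(Na) = 3.843 mol
m = 3.843 × 22.99 = 88.4 g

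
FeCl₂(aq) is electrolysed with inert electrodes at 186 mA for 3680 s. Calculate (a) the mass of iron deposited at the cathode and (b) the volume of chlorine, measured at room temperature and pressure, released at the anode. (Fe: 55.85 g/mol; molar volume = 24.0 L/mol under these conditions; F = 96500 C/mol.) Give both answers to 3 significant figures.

Q = 0.186 × 3680 = 684.5 C; n(e⁻) = 684.5 / 96500 = 0.007093 mol
Cathode: Fe²⁺ + 2e⁻ → Fe → n(Fe) = 0.007093/2 = 0.003547 mol → 0.198 g
Anode: 2Cl⁻ → Cl₂ + 2e⁻ → n(Cl₂) = 0.007093/2 = 0.003547 mol → 0.0851 L

0.198 g Fe; 0.0851 L Cl₂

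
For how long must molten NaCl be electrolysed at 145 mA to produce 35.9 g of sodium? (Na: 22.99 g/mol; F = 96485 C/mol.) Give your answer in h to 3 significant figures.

n(Na) = 35.9 / 22.99 = 1.562 mol
Na⁺ + e⁻ → Na, so n(e⁻) = 1.562 mol
Q = 1.562 × 96485 = 1.507×10^5 C
t = Q / I = 1.507×10^5 / 0.145 = 1.039×10^6 s = 289 h

289 h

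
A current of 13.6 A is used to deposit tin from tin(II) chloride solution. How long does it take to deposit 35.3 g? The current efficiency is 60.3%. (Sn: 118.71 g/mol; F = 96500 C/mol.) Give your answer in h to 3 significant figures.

n(Sn) = 35.3 / 118.71 = 0.2974 mol
Sn²⁺ + 2e⁻ → Sn, so n(e⁻) = 2 × 0.2974 = 0.5948 mol
Q = 0.5948 × 96500 / 0.603 = 95190 C
t = Q / I = 95190 / 13.6 = 6999 s = 1.94 h

1.94 h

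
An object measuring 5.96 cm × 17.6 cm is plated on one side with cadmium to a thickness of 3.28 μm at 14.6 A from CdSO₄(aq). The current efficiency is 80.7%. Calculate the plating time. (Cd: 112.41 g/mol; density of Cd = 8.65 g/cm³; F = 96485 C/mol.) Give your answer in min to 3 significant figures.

Plated area = 5.96 × 17.6 = 104.9 cm²
Volume = 104.9 × 3.28×10⁻⁴ cm = 0.03441 cm³
m(Cd) = 0.03441 × 8.65 = 0.2976 g
n(Cd) = 0.2976 / 112.41 = 0.002647 mol; n(e⁻) = 2 × 0.002647 = 0.005294 mol
Q = 0.005294 × 96485 / 0.807 = 633.0 C
t = 633.0 / 14.6 = 43.36 s = 0.723 min

0.723 min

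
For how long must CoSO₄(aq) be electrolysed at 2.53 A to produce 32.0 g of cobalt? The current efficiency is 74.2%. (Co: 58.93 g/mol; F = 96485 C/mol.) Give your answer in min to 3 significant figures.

n(Co) = 32.0 / 58.93 = 0.5430 mol
Co²⁺ + 2e⁻ → Co, so n(e⁻) = 2 × 0.5430 = 1.086 mol
Q = 1.086 × 96485 / 0.742 = 1.412×10^5 C
t = Q / I = 1.412×10^5 / 2.53 = 55810 s = 930 min

930 min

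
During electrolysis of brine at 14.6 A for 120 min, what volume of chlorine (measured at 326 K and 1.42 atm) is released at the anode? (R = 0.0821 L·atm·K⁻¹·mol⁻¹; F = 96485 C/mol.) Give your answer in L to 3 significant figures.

10.3 L

Charge passed = 14.6 × 7200 = 1.051×10^5 C
n(e⁻) = 1.051×10^5 / 96485 = 1.089 mol
2Cl⁻ → Cl₂ + 2e⁻, so n(Cl₂) = 1.089 / 2 = 0.5445 mol
V = nRT/P = 0.5445 × 0.0821 × 326 / 1.42 = 10.26 L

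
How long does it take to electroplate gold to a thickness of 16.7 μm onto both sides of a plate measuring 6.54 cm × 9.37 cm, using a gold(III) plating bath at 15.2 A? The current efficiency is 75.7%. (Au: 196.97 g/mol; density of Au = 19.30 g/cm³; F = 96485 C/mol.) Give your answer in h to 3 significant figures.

Plated area = 2 × 6.54 × 9.37 = 122.6 cm²
Volume = 122.6 × 16.7×10⁻⁴ cm = 0.2047 cm³
m(Au) = 0.2047 × 19.30 = 3.951 g
n(Au) = 3.951 / 196.97 = 0.02006 mol; n(e⁻) = 3 × 0.02006 = 0.06018 mol
Q = 0.06018 × 96485 / 0.757 = 7670 C
t = 7670 / 15.2 = 504.6 s = 0.140 h

0.140 h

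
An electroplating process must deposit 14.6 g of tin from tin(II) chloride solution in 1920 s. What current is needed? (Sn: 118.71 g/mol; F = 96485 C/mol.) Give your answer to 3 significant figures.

n(Sn) = 14.6 / 118.71 = 0.1230 mol
Sn²⁺ + 2e⁻ → Sn, so n(e⁻) = 2 × 0.1230 = 0.2460 mol
Q = 0.2460 × 96485 = 23740 C
I = Q / t = 23740 / 1920 s = 12.4 A

12.4 A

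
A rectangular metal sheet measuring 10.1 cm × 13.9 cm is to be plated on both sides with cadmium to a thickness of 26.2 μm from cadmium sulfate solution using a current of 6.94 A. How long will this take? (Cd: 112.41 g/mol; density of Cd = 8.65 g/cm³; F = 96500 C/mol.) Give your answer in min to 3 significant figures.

Plated area = 2 × 10.1 × 13.9 = 280.8 cm²
Volume = 280.8 × 26.2×10⁻⁴ cm = 0.7357 cm³
m(Cd) = 0.7357 × 8.65 = 6.364 g
n(Cd) = 6.364 / 112.41 = 0.05661 mol; n(e⁻) = 2 × 0.05661 = 0.1132 mol
Q = 0.1132 × 96500 = 10920 C
t = 10920 / 6.94 = 1573 s = 26.2 min

26.2 min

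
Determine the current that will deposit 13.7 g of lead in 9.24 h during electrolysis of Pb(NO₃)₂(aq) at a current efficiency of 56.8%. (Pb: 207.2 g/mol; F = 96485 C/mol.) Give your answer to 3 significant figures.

n(Pb) = 13.7 / 207.2 = 0.06612 mol
Pb²⁺ + 2e⁻ → Pb, so n(e⁻) = 2 × 0.06612 = 0.1322 mol
Q = 0.1322 × 96485 / 0.568 = 22460 C
I = Q / t = 22460 / 33264 s = 0.675 A

0.675 A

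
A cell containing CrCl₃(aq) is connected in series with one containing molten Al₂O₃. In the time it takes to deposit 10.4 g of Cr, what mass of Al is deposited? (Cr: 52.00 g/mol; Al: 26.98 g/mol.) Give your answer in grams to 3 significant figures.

5.40 g

n(Cr) = 10.4 / 52.00 = 0.2000 mol
Cr³⁺ + 3e⁻ → Cr, so n(e⁻) = 3 × 0.2000 = 0.6000 mol
In series, the same 0.6000 mol of electrons flows through the second cell.
Al³⁺ + 3e⁻ → Al, so n(Al) = 0.6000 / 3 = 0.2000 mol
m(Al) = 0.2000 × 26.98 = 5.40 g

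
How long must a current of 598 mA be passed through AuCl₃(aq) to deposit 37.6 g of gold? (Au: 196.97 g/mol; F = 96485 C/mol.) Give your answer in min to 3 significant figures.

1540 min

n(Au) = 37.6 / 196.97 = 0.1909 mol
Au³⁺ + 3e⁻ → Au, so n(e⁻) = 3 × 0.1909 = 0.5727 mol
Q = 0.5727 × 96485 = 55260 C
t = Q / I = 55260 / 0.598 = 92410 s = 1540 min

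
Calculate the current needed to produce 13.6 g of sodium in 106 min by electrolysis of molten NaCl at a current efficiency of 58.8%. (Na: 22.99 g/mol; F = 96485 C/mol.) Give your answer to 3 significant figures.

n(Na) = 13.6 / 22.99 = 0.5916 mol
Na⁺ + e⁻ → Na, so n(e⁻) = 0.5916 mol
Q = 0.5916 × 96485 / 0.588 = 97080 C
I = Q / t = 97080 / 6360 s = 15.3 A

15.3 A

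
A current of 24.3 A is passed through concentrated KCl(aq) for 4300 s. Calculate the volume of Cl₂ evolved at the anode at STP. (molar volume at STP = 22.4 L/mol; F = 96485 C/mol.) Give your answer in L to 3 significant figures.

Q = 24.3 A × 4300 s = 1.045×10^5 C
n(e⁻) = 1.045×10^5 / 96485 = 1.083 mol
2Cl⁻ → Cl₂ + 2e⁻, so n(Cl₂) = 1.083 / 2 = 0.5415 mol
V = 0.5415 × 22.4 = 12.13 L

12.1 L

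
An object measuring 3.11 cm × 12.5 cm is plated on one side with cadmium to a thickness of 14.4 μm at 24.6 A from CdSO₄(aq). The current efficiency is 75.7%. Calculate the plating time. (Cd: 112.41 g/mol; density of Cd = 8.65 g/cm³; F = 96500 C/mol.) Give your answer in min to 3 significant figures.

Plated area = 3.11 × 12.5 = 38.88 cm²
Volume = 38.88 × 14.4×10⁻⁴ cm = 0.05599 cm³
m(Cd) = 0.05599 × 8.65 = 0.4843 g
n(Cd) = 0.4843 / 112.41 = 0.004308 mol; n(e⁻) = 2 × 0.004308 = 0.008616 mol
Q = 0.008616 × 96500 / 0.757 = 1098 C
t = 1098 / 24.6 = 44.63 s = 0.744 min

0.744 min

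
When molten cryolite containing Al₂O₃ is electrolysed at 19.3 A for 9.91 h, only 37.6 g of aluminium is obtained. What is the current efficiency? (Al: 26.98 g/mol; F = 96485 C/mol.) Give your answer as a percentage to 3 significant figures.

Q = 19.3 × 35676 = 6.885×10^5 C
n(e⁻) = 6.885×10^5 / 96485 = 7.136 mol
Al³⁺ + 3e⁻ → Al, so theoretical n(Al) = 2.379 mol → 64.19 g
Efficiency = 37.6 / 64.19 = 0.5858 = 58.6%

58.6%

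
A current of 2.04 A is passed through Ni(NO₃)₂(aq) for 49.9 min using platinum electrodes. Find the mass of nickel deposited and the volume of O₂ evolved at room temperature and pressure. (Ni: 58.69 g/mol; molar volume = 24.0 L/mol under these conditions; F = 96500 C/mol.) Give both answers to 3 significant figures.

Q = 2.04 × 2994 = 6108 C; n(e⁻) = 6108 / 96500 = 0.06330 mol
Cathode: Ni²⁺ + 2e⁻ → Ni → n(Ni) = 0.06330/2 = 0.03165 mol → 1.86 g
Anode: 2H₂O → O₂ + 4H⁺ + 4e⁻ → n(O₂) = 0.06330/4 = 0.01583 mol → 0.380 L

1.86 g Ni; 0.380 L O₂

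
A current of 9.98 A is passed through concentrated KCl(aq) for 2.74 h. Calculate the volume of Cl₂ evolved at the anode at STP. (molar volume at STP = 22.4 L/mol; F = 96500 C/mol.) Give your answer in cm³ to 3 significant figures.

11400 cm³

Q = It = 9.98 × 9864 = 98440 C
Moles of electrons = 98440 / 96500 = 1.020 mol
2Cl⁻ → Cl₂ + 2e⁻, so n(Cl₂) = 1.020 / 2 = 0.5100 mol
V = 0.5100 × 22.4 = 11.42 L
= 11400 cm³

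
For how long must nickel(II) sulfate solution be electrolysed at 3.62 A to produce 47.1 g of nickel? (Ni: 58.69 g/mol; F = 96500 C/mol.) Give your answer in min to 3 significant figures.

n(Ni) = 47.1 / 58.69 = 0.8025 mol
Ni²⁺ + 2e⁻ → Ni, so n(e⁻) = 2 × 0.8025 = 1.605 mol
Q = 1.605 × 96500 = 1.549×10^5 C
t = Q / I = 1.549×10^5 / 3.62 = 42790 s = 713 min

713 min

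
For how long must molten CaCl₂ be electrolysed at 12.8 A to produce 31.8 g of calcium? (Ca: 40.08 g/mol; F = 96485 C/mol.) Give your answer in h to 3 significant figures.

n(Ca) = 31.8 / 40.08 = 0.7934 mol
Ca²⁺ + 2e⁻ → Ca, so n(e⁻) = 2 × 0.7934 = 1.587 mol
Q = 1.587 × 96485 = 1.531×10^5 C
t = Q / I = 1.531×10^5 / 12.8 = 11960 s = 3.32 h

3.32 h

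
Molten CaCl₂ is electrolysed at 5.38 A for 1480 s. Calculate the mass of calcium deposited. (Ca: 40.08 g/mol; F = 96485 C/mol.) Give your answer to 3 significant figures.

1.65 g

Q = It = 5.38 × 1480 = 7962 C
n(e⁻) = 7962 / 96485 = 0.08252 mol
Ca²⁺ + 2e⁻ → Ca, so n(Ca) = 0.08252 / 2 = 0.04126 mol
m = 0.04126 × 40.08 = 1.65 g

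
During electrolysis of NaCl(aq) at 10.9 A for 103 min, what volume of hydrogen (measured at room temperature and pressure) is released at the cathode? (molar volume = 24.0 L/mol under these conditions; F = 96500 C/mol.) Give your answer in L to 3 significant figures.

8.38 L

Q = It = 10.9 × 6180 = 67360 C
Moles of electrons = 67360 / 96500 = 0.6980 mol
2H⁺ + 2e⁻ → H₂, so n(H₂) = 0.6980 / 2 = 0.3490 mol
V = 0.3490 × 24.0 = 8.376 L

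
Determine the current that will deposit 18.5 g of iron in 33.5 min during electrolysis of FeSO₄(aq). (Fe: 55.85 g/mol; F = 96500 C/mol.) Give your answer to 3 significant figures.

31.8 A

n(Fe) = 18.5 / 55.85 = 0.3312 mol
Fe²⁺ + 2e⁻ → Fe, so n(e⁻) = 2 × 0.3312 = 0.6624 mol
Q = 0.6624 × 96500 = 63920 C
I = Q / t = 63920 / 2010 s = 31.8 A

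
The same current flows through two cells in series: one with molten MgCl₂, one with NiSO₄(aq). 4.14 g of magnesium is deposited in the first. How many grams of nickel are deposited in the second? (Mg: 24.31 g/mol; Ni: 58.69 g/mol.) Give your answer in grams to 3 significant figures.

9.99 g

n(Mg) = 4.14 / 24.31 = 0.1703 mol
Mg²⁺ + 2e⁻ → Mg, so n(e⁻) = 2 × 0.1703 = 0.3406 mol
Same current for the same time ⇒ same n(e⁻) = 0.3406 mol in both cells.
Ni²⁺ + 2e⁻ → Ni, so n(Ni) = 0.3406 / 2 = 0.1703 mol
m(Ni) = 0.1703 × 58.69 = 9.99 g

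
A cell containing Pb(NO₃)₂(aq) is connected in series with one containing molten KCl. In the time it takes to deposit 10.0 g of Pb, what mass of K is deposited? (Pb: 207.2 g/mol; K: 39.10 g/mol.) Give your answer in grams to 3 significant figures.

3.77 g

n(Pb) = 10.0 / 207.2 = 0.04826 mol
Pb²⁺ + 2e⁻ → Pb, so n(e⁻) = 2 × 0.04826 = 0.09652 mol
In series, the same 0.09652 mol of electrons flows through the second cell.
K⁺ + e⁻ → K, so n(K) = 0.09652 mol
m(K) = 0.09652 × 39.10 = 3.77 g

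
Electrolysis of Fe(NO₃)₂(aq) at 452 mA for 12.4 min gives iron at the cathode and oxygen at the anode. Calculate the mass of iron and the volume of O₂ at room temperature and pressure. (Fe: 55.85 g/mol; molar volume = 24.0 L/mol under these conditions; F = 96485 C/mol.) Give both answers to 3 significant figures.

Q = 0.452 × 744 = 336.3 C; n(e⁻) = 336.3 / 96485 = 0.003486 mol
Cathode: Fe²⁺ + 2e⁻ → Fe → n(Fe) = 0.003486/2 = 0.001743 mol → 0.0973 g
Anode: 2H₂O → O₂ + 4H⁺ + 4e⁻ → n(O₂) = 0.003486/4 = 8.715×10^-4 mol → 0.0209 L

0.0973 g Fe; 0.0209 L O₂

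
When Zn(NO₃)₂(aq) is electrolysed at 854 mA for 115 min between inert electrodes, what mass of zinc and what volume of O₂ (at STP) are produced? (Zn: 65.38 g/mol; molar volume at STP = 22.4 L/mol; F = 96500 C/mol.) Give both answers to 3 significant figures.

Q = 0.854 × 6900 = 5893 C; n(e⁻) = 5893 / 96500 = 0.06107 mol
Cathode: Zn²⁺ + 2e⁻ → Zn → n(Zn) = 0.06107/2 = 0.03054 mol → 2.00 g
Anode: 2H₂O → O₂ + 4H⁺ + 4e⁻ → n(O₂) = 0.06107/4 = 0.01527 mol → 0.342 L

2.00 g Zn; 0.342 L O₂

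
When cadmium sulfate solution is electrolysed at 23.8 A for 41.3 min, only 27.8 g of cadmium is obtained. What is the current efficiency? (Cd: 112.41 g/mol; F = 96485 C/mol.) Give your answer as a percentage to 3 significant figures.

80.9%

Q = 23.8 × 2478 = 58980 C
n(e⁻) = 58980 / 96485 = 0.6113 mol
Cd²⁺ + 2e⁻ → Cd, so theoretical n(Cd) = 0.3057 mol → 34.36 g
Efficiency = 27.8 / 34.36 = 0.8091 = 80.9%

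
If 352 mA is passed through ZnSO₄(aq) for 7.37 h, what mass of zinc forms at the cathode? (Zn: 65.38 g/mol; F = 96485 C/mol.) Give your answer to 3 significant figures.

Charge passed = 0.352 × 26532 = 9339 C
n(e⁻) = Q/F = 9339/96485 = 0.09679 mol
Zn²⁺ + 2e⁻ → Zn, so n(Zn) = 0.09679 / 2 = 0.04840 mol
m = 0.04840 × 65.38 = 3.16 g

3.16 g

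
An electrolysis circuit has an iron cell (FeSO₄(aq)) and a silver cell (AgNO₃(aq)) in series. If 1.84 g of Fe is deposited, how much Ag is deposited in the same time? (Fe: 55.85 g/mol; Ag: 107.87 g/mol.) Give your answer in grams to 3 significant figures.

n(Fe) = 1.84 / 55.85 = 0.03295 mol
Fe²⁺ + 2e⁻ → Fe, so n(e⁻) = 2 × 0.03295 = 0.06590 mol
The cells are in series, so the same charge (and hence the same n(e⁻) = 0.06590 mol) passes through both.
Ag⁺ + e⁻ → Ag, so n(Ag) = 0.06590 mol
m(Ag) = 0.06590 × 107.87 = 7.11 g

7.11 g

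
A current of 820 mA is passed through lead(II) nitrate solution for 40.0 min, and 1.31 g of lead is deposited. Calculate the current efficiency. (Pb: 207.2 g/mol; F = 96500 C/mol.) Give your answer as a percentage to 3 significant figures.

62.0%

Q = 0.820 × 2400 = 1968 C
n(e⁻) = 1968 / 96500 = 0.02039 mol
Pb²⁺ + 2e⁻ → Pb, so theoretical n(Pb) = 0.01020 mol → 2.113 g
Efficiency = 1.31 / 2.113 = 0.6200 = 62.0%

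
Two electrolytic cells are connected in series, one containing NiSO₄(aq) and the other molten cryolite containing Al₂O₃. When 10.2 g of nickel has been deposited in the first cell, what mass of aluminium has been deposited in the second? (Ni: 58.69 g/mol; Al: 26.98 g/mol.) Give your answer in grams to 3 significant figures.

n(Ni) = 10.2 / 58.69 = 0.1738 mol
Ni²⁺ + 2e⁻ → Ni, so n(e⁻) = 2 × 0.1738 = 0.3476 mol
In series, the same 0.3476 mol of electrons flows through the second cell.
Al³⁺ + 3e⁻ → Al, so n(Al) = 0.3476 / 3 = 0.1159 mol
m(Al) = 0.1159 × 26.98 = 3.13 g

3.13 g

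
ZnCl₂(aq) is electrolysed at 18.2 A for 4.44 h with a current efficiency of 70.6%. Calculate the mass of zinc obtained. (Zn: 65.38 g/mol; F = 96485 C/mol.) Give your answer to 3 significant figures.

69.6 g

Q = 18.2 × 15984 = 2.909×10^5 C
n(e⁻) = 2.909×10^5 / 96485 = 3.015 mol
Zn²⁺ + 2e⁻ → Zn, so theoretical m(Zn) = 1.508 × 65.38 = 98.59 g
Actual mass = 70.6% × 98.59 = 69.6 g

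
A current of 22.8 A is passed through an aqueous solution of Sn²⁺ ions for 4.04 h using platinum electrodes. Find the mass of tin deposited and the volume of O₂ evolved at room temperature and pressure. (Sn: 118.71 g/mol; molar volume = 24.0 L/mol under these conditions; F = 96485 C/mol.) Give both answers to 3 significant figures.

204 g Sn; 20.6 L O₂

Q = 22.8 × 14544 = 3.316×10^5 C; n(e⁻) = 3.316×10^5 / 96485 = 3.437 mol
Cathode: Sn²⁺ + 2e⁻ → Sn → n(Sn) = 3.437/2 = 1.719 mol → 204 g
Anode: 2H₂O → O₂ + 4H⁺ + 4e⁻ → n(O₂) = 3.437/4 = 0.8593 mol → 20.6 L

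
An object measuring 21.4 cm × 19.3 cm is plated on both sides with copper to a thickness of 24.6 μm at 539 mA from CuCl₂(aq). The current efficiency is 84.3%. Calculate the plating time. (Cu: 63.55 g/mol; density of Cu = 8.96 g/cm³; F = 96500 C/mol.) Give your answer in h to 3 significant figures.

Plated area = 2 × 21.4 × 19.3 = 826.0 cm²
Volume = 826.0 × 24.6×10⁻⁴ cm = 2.032 cm³
m(Cu) = 2.032 × 8.96 = 18.21 g
n(Cu) = 18.21 / 63.55 = 0.2865 mol; n(e⁻) = 2 × 0.2865 = 0.5730 mol
Q = 0.5730 × 96500 / 0.843 = 65590 C
t = 65590 / 0.539 = 1.217×10^5 s = 33.8 h

33.8 h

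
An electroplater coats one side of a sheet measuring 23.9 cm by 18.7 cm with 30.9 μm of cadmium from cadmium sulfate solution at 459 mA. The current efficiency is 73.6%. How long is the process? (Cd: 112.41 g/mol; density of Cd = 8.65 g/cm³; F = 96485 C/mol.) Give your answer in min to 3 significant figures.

Plated area = 23.9 × 18.7 = 446.9 cm²
Volume = 446.9 × 30.9×10⁻⁴ cm = 1.381 cm³
m(Cd) = 1.381 × 8.65 = 11.95 g
n(Cd) = 11.95 / 112.41 = 0.1063 mol; n(e⁻) = 2 × 0.1063 = 0.2126 mol
Q = 0.2126 × 96485 / 0.736 = 27870 C
t = 27870 / 0.459 = 60720 s = 1010 min

1010 min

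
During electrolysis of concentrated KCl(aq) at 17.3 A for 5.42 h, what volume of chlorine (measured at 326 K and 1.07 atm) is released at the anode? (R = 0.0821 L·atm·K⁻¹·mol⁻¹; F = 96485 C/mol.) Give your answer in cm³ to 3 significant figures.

Charge passed = 17.3 × 19512 = 3.376×10^5 C
Moles of electrons = 3.376×10^5 / 96485 = 3.499 mol
2Cl⁻ → Cl₂ + 2e⁻, so n(Cl₂) = 3.499 / 2 = 1.750 mol
V = nRT/P = 1.750 × 0.0821 × 326 / 1.07 = 43.77 L
= 43800 cm³

43800 cm³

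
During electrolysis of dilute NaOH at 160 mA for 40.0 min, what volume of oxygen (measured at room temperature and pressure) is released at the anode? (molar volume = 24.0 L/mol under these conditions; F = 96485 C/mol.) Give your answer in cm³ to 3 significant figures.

23.9 cm³

Q = 0.160 A × 2400 s = 384.0 C
Moles of electrons = 384.0 / 96485 = 0.003980 mol
2H₂O → O₂ + 4H⁺ + 4e⁻, so n(O₂) = 0.003980 / 4 = 9.950×10^-4 mol
V = 9.950×10^-4 × 24.0 = 0.02388 L
= 23.9 cm³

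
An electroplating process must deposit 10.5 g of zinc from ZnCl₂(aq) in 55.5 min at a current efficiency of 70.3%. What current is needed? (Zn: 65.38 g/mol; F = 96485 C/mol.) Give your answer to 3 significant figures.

13.2 A

n(Zn) = 10.5 / 65.38 = 0.1606 mol
Zn²⁺ + 2e⁻ → Zn, so n(e⁻) = 2 × 0.1606 = 0.3212 mol
Q = 0.3212 × 96485 / 0.703 = 44080 C
I = Q / t = 44080 / 3330 s = 13.2 A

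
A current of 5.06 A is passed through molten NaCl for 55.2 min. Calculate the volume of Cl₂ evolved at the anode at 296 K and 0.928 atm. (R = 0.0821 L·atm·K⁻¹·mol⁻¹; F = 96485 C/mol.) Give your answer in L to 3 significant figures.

2.27 L

Q = It = 5.06 × 3312 = 16760 C
n(e⁻) = 16760 / 96485 = 0.1737 mol
2Cl⁻ → Cl₂ + 2e⁻, so n(Cl₂) = 0.1737 / 2 = 0.08685 mol
V = nRT/P = 0.08685 × 0.0821 × 296 / 0.928 = 2.274 L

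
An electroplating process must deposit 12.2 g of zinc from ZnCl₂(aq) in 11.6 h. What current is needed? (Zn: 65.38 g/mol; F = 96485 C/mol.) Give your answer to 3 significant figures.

0.862 A

n(Zn) = 12.2 / 65.38 = 0.1866 mol
Zn²⁺ + 2e⁻ → Zn, so n(e⁻) = 2 × 0.1866 = 0.3732 mol
Q = 0.3732 × 96485 = 36010 C
I = Q / t = 36010 / 41760 s = 0.862 A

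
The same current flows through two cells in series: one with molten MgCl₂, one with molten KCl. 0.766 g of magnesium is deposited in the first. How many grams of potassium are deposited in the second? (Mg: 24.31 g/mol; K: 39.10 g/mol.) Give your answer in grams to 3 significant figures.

2.46 g

n(Mg) = 0.766 / 24.31 = 0.03151 mol
Mg²⁺ + 2e⁻ → Mg, so n(e⁻) = 2 × 0.03151 = 0.06302 mol
The cells are in series, so the same charge (and hence the same n(e⁻) = 0.06302 mol) passes through both.
K⁺ + e⁻ → K, so n(K) = 0.06302 mol
m(K) = 0.06302 × 39.10 = 2.46 g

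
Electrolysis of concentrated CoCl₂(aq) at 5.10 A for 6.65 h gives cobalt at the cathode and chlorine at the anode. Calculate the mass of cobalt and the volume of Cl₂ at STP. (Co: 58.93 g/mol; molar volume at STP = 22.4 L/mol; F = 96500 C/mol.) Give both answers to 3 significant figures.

37.3 g Co; 14.2 L Cl₂

Q = 5.10 × 23940 = 1.221×10^5 C; n(e⁻) = 1.221×10^5 / 96500 = 1.265 mol
Cathode: Co²⁺ + 2e⁻ → Co → n(Co) = 1.265/2 = 0.6325 mol → 37.3 g
Anode: 2Cl⁻ → Cl₂ + 2e⁻ → n(Cl₂) = 1.265/2 = 0.6325 mol → 14.2 L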